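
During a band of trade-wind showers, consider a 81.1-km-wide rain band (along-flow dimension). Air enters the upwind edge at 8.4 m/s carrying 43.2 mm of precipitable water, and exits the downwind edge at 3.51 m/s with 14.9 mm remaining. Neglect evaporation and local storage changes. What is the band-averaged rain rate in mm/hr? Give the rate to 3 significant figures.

Column moisture flux per unit crosswind length is F = V × PW.
Inflow: F_in = 8.4 × 43.2 = 362.88 mm·m/s
Outflow: F_out = 3.51 × 14.9 = 52.299 mm·m/s
Steady-state rate R = (F_in − F_out)/L = (362.88 − 52.299) / 81100 m = 3.830e-03 mm/s.
R = 3.830e-03 × 3600 = 13.8 mm/hr.

R ≈ 13.8 mm/hr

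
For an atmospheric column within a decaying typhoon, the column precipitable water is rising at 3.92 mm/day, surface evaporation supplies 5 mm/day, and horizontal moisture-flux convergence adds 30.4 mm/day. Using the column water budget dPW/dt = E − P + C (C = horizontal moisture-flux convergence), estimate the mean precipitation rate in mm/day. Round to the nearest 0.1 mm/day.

dPW/dt = +3.92 mm/day.
P = E + C − dPW/dt = 5 + (30.4) − (+3.92) = 31.5 mm/day.

P ≈ 31.5 mm/day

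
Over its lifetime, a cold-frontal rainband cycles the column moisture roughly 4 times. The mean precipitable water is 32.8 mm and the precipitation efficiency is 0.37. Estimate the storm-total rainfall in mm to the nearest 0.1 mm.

Each cycle deposits ε × PW = 0.37 × 32.8 = 12.136 mm.
Over 4 cycles: 4 × 12.136 = 48.5 mm.

rainfall ≈ 48.5 mm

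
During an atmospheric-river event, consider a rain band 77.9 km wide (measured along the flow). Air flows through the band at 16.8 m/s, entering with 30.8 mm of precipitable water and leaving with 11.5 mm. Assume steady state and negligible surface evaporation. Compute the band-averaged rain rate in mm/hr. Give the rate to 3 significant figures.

Column moisture flux per unit crosswind length is F = V × PW.
Inflow: F_in = 16.8 × 30.8 = 517.44 mm·m/s
Outflow: F_out = 16.8 × 11.5 = 193.2 mm·m/s
Steady-state rate R = (F_in − F_out)/L = (517.44 − 193.2) / 77900 m = 4.162e-03 mm/s.
R = 4.162e-03 × 3600 = 15.0 mm/hr.

R ≈ 15.0 mm/hr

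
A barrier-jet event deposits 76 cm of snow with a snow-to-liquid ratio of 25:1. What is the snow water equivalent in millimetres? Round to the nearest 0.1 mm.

SWE ≈ 30.4 mm

SWE = snow depth / ratio = 76 cm / 25 = 3.040 cm = 30.4 mm.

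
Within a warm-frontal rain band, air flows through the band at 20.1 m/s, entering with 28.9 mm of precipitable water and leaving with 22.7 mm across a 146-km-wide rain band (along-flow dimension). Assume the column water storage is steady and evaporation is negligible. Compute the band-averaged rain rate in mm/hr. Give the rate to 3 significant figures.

Column moisture flux per unit crosswind length is F = V × PW.
Inflow: F_in = 20.1 × 28.9 = 580.89 mm·m/s
Outflow: F_out = 20.1 × 22.7 = 456.27 mm·m/s
Steady-state rate R = (F_in − F_out)/L = (580.89 − 456.27) / 146000 m = 8.536e-04 mm/s.
R = 8.536e-04 × 3600 = 3.07 mm/hr.

R ≈ 3.07 mm/hr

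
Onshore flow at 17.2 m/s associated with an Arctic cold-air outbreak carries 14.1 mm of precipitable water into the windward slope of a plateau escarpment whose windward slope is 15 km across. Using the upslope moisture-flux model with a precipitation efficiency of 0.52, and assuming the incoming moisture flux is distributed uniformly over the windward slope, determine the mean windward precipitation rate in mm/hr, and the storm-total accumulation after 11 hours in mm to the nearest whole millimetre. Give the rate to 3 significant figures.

Incoming column moisture flux per unit ridge length: F = V × PW = 17.2 × 14.1 = 242.52 mm·m/s.
Spread over the 15 km slope with efficiency ε = 0.52: R = ε·F/W = 0.52 × 242.52 / 15000 m = 8.407e-03 mm/s.
R = 8.407e-03 × 3600 = 30.3 mm/hr.
Over 11 h: total = 30.3 × 11 = 333.3 ≈ 333 mm.

R ≈ 30.3 mm/hr; total ≈ 333 mm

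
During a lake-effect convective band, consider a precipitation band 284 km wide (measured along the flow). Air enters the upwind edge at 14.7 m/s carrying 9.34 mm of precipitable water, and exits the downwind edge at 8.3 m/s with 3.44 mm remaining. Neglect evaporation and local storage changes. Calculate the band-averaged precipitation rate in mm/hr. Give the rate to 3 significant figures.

R ≈ 1.38 mm/hr

Column moisture flux per unit crosswind length is F = V × PW.
Inflow: F_in = 14.7 × 9.34 = 137.298 mm·m/s
Outflow: F_out = 8.3 × 3.44 = 28.552 mm·m/s
Steady-state rate R = (F_in − F_out)/L = (137.298 − 28.552) / 284000 m = 3.829e-04 mm/s.
R = 3.829e-04 × 3600 = 1.38 mm/hr.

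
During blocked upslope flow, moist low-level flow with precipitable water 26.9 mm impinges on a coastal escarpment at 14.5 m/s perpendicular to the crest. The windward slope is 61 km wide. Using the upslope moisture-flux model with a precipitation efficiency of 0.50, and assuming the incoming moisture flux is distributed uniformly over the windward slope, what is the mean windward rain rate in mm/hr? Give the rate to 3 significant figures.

Incoming column moisture flux per unit ridge length: F = V × PW = 14.5 × 26.9 = 390.05 mm·m/s.
Spread over the 61 km slope with efficiency ε = 0.50: R = ε·F/W = 0.50 × 390.05 / 61000 m = 3.197e-03 mm/s.
R = 3.197e-03 × 3600 = 11.5 mm/hr.

R ≈ 11.5 mm/hr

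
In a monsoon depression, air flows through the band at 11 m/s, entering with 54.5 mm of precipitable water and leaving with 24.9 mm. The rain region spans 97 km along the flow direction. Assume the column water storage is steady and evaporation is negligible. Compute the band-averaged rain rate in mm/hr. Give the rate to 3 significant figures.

R ≈ 12.1 mm/hr

Column moisture flux per unit crosswind length is F = V × PW.
Inflow: F_in = 11 × 54.5 = 599.5 mm·m/s
Outflow: F_out = 11 × 24.9 = 273.9 mm·m/s
Steady-state rate R = (F_in − F_out)/L = (599.5 − 273.9) / 97000 m = 3.357e-03 mm/s.
R = 3.357e-03 × 3600 = 12.1 mm/hr.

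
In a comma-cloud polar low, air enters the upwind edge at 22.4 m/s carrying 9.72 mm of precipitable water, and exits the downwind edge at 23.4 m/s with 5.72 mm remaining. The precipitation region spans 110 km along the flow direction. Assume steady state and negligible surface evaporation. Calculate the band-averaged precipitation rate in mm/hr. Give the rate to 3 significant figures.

Column moisture flux per unit crosswind length is F = V × PW.
Inflow: F_in = 22.4 × 9.72 = 217.728 mm·m/s
Outflow: F_out = 23.4 × 5.72 = 133.848 mm·m/s
Steady-state rate R = (F_in − F_out)/L = (217.728 − 133.848) / 110000 m = 7.625e-04 mm/s.
R = 7.625e-04 × 3600 = 2.75 mm/hr.

R ≈ 2.75 mm/hr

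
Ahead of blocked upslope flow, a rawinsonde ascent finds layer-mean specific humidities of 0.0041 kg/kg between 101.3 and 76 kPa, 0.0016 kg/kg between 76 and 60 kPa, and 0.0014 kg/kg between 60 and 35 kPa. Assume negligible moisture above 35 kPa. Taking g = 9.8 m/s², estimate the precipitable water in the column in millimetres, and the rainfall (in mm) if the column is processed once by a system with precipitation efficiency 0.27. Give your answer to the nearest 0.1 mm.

Precipitable water is the column-integrated vapour mass per unit area: PW = (1/g) Σ q̄ Δp, with q in kg/kg and Δp in Pa (1 kg/m² of water = 1 mm).
Layer 101.3–76 kPa: Δp = 253 hPa = 25300 Pa, q̄ = 0.0041 kg/kg → 0.0041 × 25300 / 9.8 = 10.58 mm
Layer 76–60 kPa: Δp = 160 hPa = 16000 Pa, q̄ = 0.0016 kg/kg → 0.0016 × 16000 / 9.8 = 2.61 mm
Layer 60–35 kPa: Δp = 250 hPa = 25000 Pa, q̄ = 0.0014 kg/kg → 0.0014 × 25000 / 9.8 = 3.57 mm
PW = 10.58 + 2.61 + 3.57 = 16.76 ≈ 16.8 mm.
Rainfall = ε × PW = 0.27 × 16.8 = 4.5 mm.

PW ≈ 16.8 mm; rainfall ≈ 4.5 mm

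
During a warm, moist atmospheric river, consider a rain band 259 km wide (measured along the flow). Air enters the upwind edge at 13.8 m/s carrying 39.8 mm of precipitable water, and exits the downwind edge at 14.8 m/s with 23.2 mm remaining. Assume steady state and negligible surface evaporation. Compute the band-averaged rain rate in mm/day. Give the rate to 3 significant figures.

R ≈ 68.7 mm/day

Column moisture flux per unit crosswind length is F = V × PW.
Inflow: F_in = 13.8 × 39.8 = 549.24 mm·m/s
Outflow: F_out = 14.8 × 23.2 = 343.36 mm·m/s
Steady-state rate R = (F_in − F_out)/L = (549.24 − 343.36) / 259000 m = 7.949e-04 mm/s.
R = 7.949e-04 × 3600 × 24 = 68.7 mm/day.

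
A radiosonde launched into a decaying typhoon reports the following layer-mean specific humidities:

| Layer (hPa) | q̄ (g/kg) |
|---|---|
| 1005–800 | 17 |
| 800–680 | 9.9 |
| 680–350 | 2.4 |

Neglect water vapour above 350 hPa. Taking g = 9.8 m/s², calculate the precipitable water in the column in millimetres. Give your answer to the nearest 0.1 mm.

PW ≈ 55.8 mm

Precipitable water is the column-integrated vapour mass per unit area: PW = (1/g) Σ q̄ Δp, with q in kg/kg and Δp in Pa (1 kg/m² of water = 1 mm).
Layer 1005–800 hPa: Δp = 205 hPa = 20500 Pa, q̄ = 0.017 kg/kg → 0.017 × 20500 / 9.8 = 35.56 mm
Layer 800–680 hPa: Δp = 120 hPa = 12000 Pa, q̄ = 0.0099 kg/kg → 0.0099 × 12000 / 9.8 = 12.12 mm
Layer 680–350 hPa: Δp = 330 hPa = 33000 Pa, q̄ = 0.0024 kg/kg → 0.0024 × 33000 / 9.8 = 8.08 mm
PW = 35.56 + 12.12 + 8.08 = 55.76 ≈ 55.8 mm.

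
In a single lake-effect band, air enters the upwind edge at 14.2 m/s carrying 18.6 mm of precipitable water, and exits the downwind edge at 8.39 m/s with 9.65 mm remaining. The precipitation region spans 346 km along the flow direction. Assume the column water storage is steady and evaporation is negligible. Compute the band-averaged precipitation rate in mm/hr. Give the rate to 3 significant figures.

Column moisture flux per unit crosswind length is F = V × PW.
Inflow: F_in = 14.2 × 18.6 = 264.12 mm·m/s
Outflow: F_out = 8.39 × 9.65 = 80.9635 mm·m/s
Steady-state rate R = (F_in − F_out)/L = (264.12 − 80.9635) / 346000 m = 5.294e-04 mm/s.
R = 5.294e-04 × 3600 = 1.91 mm/hr.

R ≈ 1.91 mm/hr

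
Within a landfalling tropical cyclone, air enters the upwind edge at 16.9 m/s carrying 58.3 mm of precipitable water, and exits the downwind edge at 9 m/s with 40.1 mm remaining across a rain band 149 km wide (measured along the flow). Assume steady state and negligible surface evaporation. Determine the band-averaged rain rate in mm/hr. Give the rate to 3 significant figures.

Column moisture flux per unit crosswind length is F = V × PW.
Inflow: F_in = 16.9 × 58.3 = 985.27 mm·m/s
Outflow: F_out = 9 × 40.1 = 360.9 mm·m/s
Steady-state rate R = (F_in − F_out)/L = (985.27 − 360.9) / 149000 m = 4.190e-03 mm/s.
R = 4.190e-03 × 3600 = 15.1 mm/hr.

R ≈ 15.1 mm/hr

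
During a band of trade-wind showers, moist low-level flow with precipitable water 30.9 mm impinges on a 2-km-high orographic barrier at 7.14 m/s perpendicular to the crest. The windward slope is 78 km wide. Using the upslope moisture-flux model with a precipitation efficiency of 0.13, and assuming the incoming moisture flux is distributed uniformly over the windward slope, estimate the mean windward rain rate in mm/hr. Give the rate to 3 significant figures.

Incoming column moisture flux per unit ridge length: F = V × PW = 7.14 × 30.9 = 220.626 mm·m/s.
Spread over the 78 km slope with efficiency ε = 0.13: R = ε·F/W = 0.13 × 220.626 / 78000 m = 3.677e-04 mm/s.
R = 3.677e-04 × 3600 = 1.32 mm/hr.

R ≈ 1.32 mm/hr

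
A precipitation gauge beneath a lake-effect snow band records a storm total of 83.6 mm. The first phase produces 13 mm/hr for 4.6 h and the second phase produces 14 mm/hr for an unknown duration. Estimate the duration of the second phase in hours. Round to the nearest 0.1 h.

Known phases: 13 × 4.6 = 59.8 mm.
Remaining depth = 83.6 − 59.8 = 23.8 mm.
Duration = 23.8 / 14 = 1.7 h.

duration ≈ 1.7 h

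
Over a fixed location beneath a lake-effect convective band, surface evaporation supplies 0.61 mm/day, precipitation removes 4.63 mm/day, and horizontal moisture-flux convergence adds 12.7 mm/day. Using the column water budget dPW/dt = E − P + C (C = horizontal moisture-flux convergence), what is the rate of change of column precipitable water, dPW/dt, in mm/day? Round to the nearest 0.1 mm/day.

dPW/dt = E − P + C = 0.61 − 4.63 + (12.7) = 8.7 mm/day.

dPW/dt ≈ 8.7 mm/day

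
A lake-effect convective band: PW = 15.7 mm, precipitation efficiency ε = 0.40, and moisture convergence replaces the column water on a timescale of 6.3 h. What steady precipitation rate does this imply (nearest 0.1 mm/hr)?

Each overturning extracts ε × PW = 0.40 × 15.7 = 6.28 mm.
Rate = ε·PW / τ = 6.28 / 6.3 h = 1.0 mm/hr.

R ≈ 1.0 mm/hr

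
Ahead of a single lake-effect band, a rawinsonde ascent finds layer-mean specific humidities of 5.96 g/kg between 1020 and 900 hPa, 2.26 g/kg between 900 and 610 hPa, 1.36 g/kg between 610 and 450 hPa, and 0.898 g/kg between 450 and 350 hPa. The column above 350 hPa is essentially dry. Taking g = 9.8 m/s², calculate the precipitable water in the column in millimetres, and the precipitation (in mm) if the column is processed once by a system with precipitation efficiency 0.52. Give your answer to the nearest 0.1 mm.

PW ≈ 17.1 mm; precipitation ≈ 8.9 mm

Precipitable water is the column-integrated vapour mass per unit area: PW = (1/g) Σ q̄ Δp, with q in kg/kg and Δp in Pa (1 kg/m² of water = 1 mm).
Layer 1020–900 hPa: Δp = 120 hPa = 12000 Pa, q̄ = 0.00596 kg/kg → 0.00596 × 12000 / 9.8 = 7.30 mm
Layer 900–610 hPa: Δp = 290 hPa = 29000 Pa, q̄ = 0.00226 kg/kg → 0.00226 × 29000 / 9.8 = 6.69 mm
Layer 610–450 hPa: Δp = 160 hPa = 16000 Pa, q̄ = 0.00136 kg/kg → 0.00136 × 16000 / 9.8 = 2.22 mm
Layer 450–350 hPa: Δp = 100 hPa = 10000 Pa, q̄ = 0.000898 kg/kg → 0.000898 × 10000 / 9.8 = 0.92 mm
PW = 7.30 + 6.69 + 2.22 + 0.92 = 17.13 ≈ 17.1 mm.
Precipitation = ε × PW = 0.52 × 17.1 = 8.9 mm.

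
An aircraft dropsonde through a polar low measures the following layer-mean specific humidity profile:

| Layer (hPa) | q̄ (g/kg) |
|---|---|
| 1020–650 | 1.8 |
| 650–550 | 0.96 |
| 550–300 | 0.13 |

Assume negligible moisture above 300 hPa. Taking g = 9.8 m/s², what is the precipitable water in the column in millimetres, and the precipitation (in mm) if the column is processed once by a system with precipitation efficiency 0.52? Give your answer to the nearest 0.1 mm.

PW ≈ 8.1 mm; precipitation ≈ 4.2 mm

Precipitable water is the column-integrated vapour mass per unit area: PW = (1/g) Σ q̄ Δp, with q in kg/kg and Δp in Pa (1 kg/m² of water = 1 mm).
Layer 1020–650 hPa: Δp = 370 hPa = 37000 Pa, q̄ = 0.0018 kg/kg → 0.0018 × 37000 / 9.8 = 6.80 mm
Layer 650–550 hPa: Δp = 100 hPa = 10000 Pa, q̄ = 0.00096 kg/kg → 0.00096 × 10000 / 9.8 = 0.98 mm
Layer 550–300 hPa: Δp = 250 hPa = 25000 Pa, q̄ = 0.00013 kg/kg → 0.00013 × 25000 / 9.8 = 0.33 mm
PW = 6.80 + 0.98 + 0.33 = 8.11 ≈ 8.1 mm.
Precipitation = ε × PW = 0.52 × 8.1 = 4.2 mm.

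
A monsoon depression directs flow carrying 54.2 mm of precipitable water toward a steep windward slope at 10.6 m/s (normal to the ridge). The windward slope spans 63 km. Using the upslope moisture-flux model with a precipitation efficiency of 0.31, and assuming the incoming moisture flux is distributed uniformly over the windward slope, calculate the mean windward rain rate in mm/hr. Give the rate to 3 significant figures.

R ≈ 10.2 mm/hr

Incoming column moisture flux per unit ridge length: F = V × PW = 10.6 × 54.2 = 574.52 mm·m/s.
Spread over the 63 km slope with efficiency ε = 0.31: R = ε·F/W = 0.31 × 574.52 / 63000 m = 2.827e-03 mm/s.
R = 2.827e-03 × 3600 = 10.2 mm/hr.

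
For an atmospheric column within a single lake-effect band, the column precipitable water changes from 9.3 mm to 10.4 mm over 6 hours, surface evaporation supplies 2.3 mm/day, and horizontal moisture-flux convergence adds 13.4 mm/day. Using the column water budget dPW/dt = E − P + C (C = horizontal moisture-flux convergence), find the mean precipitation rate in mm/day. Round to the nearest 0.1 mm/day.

P ≈ 11.3 mm/day

dPW/dt = (10.4 − 9.3) mm / (6/24 day) = +4.400 mm/day.
P = E + C − dPW/dt = 2.3 + (13.4) − (+4.400) = 11.3 mm/day.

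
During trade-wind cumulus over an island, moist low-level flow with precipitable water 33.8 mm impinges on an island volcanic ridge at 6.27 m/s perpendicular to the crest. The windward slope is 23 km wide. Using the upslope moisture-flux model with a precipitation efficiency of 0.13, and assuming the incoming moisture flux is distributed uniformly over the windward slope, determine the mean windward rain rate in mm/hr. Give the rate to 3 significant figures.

R ≈ 4.31 mm/hr

Incoming column moisture flux per unit ridge length: F = V × PW = 6.27 × 33.8 = 211.926 mm·m/s.
Spread over the 23 km slope with efficiency ε = 0.13: R = ε·F/W = 0.13 × 211.926 / 23000 m = 1.198e-03 mm/s.
R = 1.198e-03 × 3600 = 4.31 mm/hr.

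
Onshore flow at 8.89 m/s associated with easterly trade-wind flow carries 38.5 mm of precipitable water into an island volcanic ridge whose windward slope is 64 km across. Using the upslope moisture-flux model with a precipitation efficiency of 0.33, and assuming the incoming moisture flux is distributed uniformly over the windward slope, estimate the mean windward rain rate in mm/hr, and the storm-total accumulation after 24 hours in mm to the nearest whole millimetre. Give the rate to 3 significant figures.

Incoming column moisture flux per unit ridge length: F = V × PW = 8.89 × 38.5 = 342.265 mm·m/s.
Spread over the 64 km slope with efficiency ε = 0.33: R = ε·F/W = 0.33 × 342.265 / 64000 m = 1.765e-03 mm/s.
R = 1.765e-03 × 3600 = 6.35 mm/hr.
Over 24 h: total = 6.35 × 24 = 152.4 ≈ 152 mm.

R ≈ 6.35 mm/hr; total ≈ 152 mm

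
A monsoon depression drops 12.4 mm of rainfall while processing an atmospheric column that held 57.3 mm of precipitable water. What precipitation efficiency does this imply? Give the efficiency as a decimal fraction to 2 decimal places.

ε ≈ 0.22

ε = rainfall / PW = 12.4 / 57.3 = 0.22.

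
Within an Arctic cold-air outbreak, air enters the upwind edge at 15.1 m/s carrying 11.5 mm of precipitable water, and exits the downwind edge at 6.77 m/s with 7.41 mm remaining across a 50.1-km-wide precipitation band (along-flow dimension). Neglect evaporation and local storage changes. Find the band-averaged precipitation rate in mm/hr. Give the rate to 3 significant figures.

R ≈ 8.87 mm/hr

Column moisture flux per unit crosswind length is F = V × PW.
Inflow: F_in = 15.1 × 11.5 = 173.65 mm·m/s
Outflow: F_out = 6.77 × 7.41 = 50.1657 mm·m/s
Steady-state rate R = (F_in − F_out)/L = (173.65 − 50.1657) / 50100 m = 2.465e-03 mm/s.
R = 2.465e-03 × 3600 = 8.87 mm/hr.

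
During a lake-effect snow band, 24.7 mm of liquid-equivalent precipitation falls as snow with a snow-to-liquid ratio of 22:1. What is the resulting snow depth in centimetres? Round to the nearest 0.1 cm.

snow depth ≈ 54.3 cm

Snow depth = liquid × ratio = 24.7 mm × 22 = 543.4 mm = 54.3 cm.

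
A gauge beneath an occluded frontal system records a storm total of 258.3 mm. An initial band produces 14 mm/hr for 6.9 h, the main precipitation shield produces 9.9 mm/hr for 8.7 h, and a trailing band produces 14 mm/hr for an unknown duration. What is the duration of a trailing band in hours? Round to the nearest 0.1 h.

Known phases: 14 × 6.9 + 9.9 × 8.7 = 96.6 + 86.13 = 182.73 mm.
Remaining depth = 258.3 − 182.73 = 75.57 mm.
Duration = 75.57 / 14 = 5.4 h.

duration ≈ 5.4 h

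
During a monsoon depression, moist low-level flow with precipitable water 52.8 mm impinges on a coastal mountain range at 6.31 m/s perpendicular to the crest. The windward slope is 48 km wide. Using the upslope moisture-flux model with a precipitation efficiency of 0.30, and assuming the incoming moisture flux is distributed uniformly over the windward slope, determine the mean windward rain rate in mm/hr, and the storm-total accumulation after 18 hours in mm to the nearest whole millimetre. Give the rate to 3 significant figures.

R ≈ 7.50 mm/hr; total ≈ 135 mm

Incoming column moisture flux per unit ridge length: F = V × PW = 6.31 × 52.8 = 333.168 mm·m/s.
Spread over the 48 km slope with efficiency ε = 0.30: R = ε·F/W = 0.30 × 333.168 / 48000 m = 2.082e-03 mm/s.
R = 2.082e-03 × 3600 = 7.50 mm/hr.
Over 18 h: total = 7.50 × 18 = 135 mm.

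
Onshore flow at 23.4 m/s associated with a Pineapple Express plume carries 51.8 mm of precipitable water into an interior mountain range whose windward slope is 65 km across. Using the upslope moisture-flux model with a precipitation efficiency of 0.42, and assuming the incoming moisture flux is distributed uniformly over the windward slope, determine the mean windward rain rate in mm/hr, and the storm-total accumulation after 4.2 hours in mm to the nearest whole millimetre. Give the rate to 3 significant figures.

Incoming column moisture flux per unit ridge length: F = V × PW = 23.4 × 51.8 = 1212.12 mm·m/s.
Spread over the 65 km slope with efficiency ε = 0.42: R = ε·F/W = 0.42 × 1212.12 / 65000 m = 7.832e-03 mm/s.
R = 7.832e-03 × 3600 = 28.2 mm/hr.
Over 4.2 h: total = 28.2 × 4.2 = 118.44 ≈ 118 mm.

R ≈ 28.2 mm/hr; total ≈ 118 mm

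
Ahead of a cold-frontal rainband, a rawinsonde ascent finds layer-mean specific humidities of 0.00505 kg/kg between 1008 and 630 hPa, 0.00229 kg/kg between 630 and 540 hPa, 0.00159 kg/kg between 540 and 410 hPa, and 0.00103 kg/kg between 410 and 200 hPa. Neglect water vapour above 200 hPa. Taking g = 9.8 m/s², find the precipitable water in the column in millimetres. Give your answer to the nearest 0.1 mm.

Precipitable water is the column-integrated vapour mass per unit area: PW = (1/g) Σ q̄ Δp, with q in kg/kg and Δp in Pa (1 kg/m² of water = 1 mm).
Layer 1008–630 hPa: Δp = 378 hPa = 37800 Pa, q̄ = 0.00505 kg/kg → 0.00505 × 37800 / 9.8 = 19.48 mm
Layer 630–540 hPa: Δp = 90 hPa = 9000 Pa, q̄ = 0.00229 kg/kg → 0.00229 × 9000 / 9.8 = 2.10 mm
Layer 540–410 hPa: Δp = 130 hPa = 13000 Pa, q̄ = 0.00159 kg/kg → 0.00159 × 13000 / 9.8 = 2.11 mm
Layer 410–200 hPa: Δp = 210 hPa = 21000 Pa, q̄ = 0.00103 kg/kg → 0.00103 × 21000 / 9.8 = 2.21 mm
PW = 19.48 + 2.10 + 2.11 + 2.21 = 25.90 ≈ 25.9 mm.

PW ≈ 25.9 mm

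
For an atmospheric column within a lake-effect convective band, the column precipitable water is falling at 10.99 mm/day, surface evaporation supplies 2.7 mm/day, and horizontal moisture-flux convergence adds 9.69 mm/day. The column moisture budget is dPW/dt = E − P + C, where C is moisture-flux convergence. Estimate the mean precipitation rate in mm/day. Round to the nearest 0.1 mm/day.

P ≈ 23.4 mm/day

dPW/dt = -10.99 mm/day.
P = E + C − dPW/dt = 2.7 + (9.69) − (-10.99) = 23.4 mm/day.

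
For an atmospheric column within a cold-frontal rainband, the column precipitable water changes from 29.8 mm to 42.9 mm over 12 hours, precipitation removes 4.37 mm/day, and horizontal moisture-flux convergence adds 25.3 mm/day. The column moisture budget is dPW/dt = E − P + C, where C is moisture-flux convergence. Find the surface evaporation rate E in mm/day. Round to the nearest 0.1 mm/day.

E ≈ 5.3 mm/day

dPW/dt = (42.9 − 29.8) mm / (12/24 day) = +26.200 mm/day.
E = dPW/dt + P − C = (+26.200) + 4.37 − (25.3) = 5.3 mm/day.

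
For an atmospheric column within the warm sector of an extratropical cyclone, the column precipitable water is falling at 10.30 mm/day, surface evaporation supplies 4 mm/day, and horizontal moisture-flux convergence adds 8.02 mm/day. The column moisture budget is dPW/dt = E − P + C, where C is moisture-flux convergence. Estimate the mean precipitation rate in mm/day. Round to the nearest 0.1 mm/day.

dPW/dt = -10.30 mm/day.
P = E + C − dPW/dt = 4 + (8.02) − (-10.30) = 22.3 mm/day.

P ≈ 22.3 mm/day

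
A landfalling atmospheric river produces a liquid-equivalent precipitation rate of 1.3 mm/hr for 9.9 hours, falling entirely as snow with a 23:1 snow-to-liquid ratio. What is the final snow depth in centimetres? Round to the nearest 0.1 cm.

snow depth ≈ 29.6 cm

Liquid-equivalent depth = 1.3 × 9.9 = 12.87 mm.
Snow depth = 12.87 mm × 23 = 296.01 mm = 29.6 cm.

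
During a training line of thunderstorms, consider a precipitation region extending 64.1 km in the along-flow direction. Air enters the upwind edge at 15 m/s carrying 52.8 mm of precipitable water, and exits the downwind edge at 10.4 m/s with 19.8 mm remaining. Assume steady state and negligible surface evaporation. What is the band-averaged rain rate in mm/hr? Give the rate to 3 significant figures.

Column moisture flux per unit crosswind length is F = V × PW.
Inflow: F_in = 15 × 52.8 = 792 mm·m/s
Outflow: F_out = 10.4 × 19.8 = 205.92 mm·m/s
Steady-state rate R = (F_in − F_out)/L = (792 − 205.92) / 64100 m = 9.143e-03 mm/s.
R = 9.143e-03 × 3600 = 32.9 mm/hr.

R ≈ 32.9 mm/hr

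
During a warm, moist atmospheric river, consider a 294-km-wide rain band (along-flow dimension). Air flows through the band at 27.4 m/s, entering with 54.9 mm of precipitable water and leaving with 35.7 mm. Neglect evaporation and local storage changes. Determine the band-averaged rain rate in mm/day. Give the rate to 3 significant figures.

Column moisture flux per unit crosswind length is F = V × PW.
Inflow: F_in = 27.4 × 54.9 = 1504.26 mm·m/s
Outflow: F_out = 27.4 × 35.7 = 978.18 mm·m/s
Steady-state rate R = (F_in − F_out)/L = (1504.26 − 978.18) / 294000 m = 1.789e-03 mm/s.
R = 1.789e-03 × 3600 × 24 = 155 mm/day.

R ≈ 155 mm/day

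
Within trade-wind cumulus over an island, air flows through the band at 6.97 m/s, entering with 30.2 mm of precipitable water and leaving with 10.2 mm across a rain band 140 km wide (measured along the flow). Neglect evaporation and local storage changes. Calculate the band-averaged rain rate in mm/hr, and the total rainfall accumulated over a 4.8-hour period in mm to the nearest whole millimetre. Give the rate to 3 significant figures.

Column moisture flux per unit crosswind length is F = V × PW.
Inflow: F_in = 6.97 × 30.2 = 210.494 mm·m/s
Outflow: F_out = 6.97 × 10.2 = 71.094 mm·m/s
Steady-state rate R = (F_in − F_out)/L = (210.494 − 71.094) / 140000 m = 9.957e-04 mm/s.
R = 9.957e-04 × 3600 = 3.58 mm/hr.
Over 4.8 h: total = 3.58 × 4.8 = 17.184 ≈ 17 mm.

R ≈ 3.58 mm/hr; total ≈ 17 mm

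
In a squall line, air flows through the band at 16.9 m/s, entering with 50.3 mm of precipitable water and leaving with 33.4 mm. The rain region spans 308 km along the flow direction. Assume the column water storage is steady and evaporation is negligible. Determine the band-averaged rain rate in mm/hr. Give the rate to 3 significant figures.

Column moisture flux per unit crosswind length is F = V × PW.
Inflow: F_in = 16.9 × 50.3 = 850.07 mm·m/s
Outflow: F_out = 16.9 × 33.4 = 564.46 mm·m/s
Steady-state rate R = (F_in − F_out)/L = (850.07 − 564.46) / 308000 m = 9.273e-04 mm/s.
R = 9.273e-04 × 3600 = 3.34 mm/hr.

R ≈ 3.34 mm/hr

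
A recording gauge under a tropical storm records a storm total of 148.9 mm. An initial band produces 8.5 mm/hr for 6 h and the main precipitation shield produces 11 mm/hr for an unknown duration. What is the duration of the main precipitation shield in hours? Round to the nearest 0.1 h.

Known phases: 8.5 × 6 = 51 mm.
Remaining depth = 148.9 − 51 = 97.9 mm.
Duration = 97.9 / 11 = 8.9 h.

duration ≈ 8.9 h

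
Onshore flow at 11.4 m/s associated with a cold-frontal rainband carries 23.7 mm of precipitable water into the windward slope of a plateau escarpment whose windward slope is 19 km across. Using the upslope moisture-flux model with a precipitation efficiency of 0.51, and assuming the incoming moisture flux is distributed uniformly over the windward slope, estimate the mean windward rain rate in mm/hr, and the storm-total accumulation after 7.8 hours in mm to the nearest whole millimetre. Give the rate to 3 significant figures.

Incoming column moisture flux per unit ridge length: F = V × PW = 11.4 × 23.7 = 270.18 mm·m/s.
Spread over the 19 km slope with efficiency ε = 0.51: R = ε·F/W = 0.51 × 270.18 / 19000 m = 7.252e-03 mm/s.
R = 7.252e-03 × 3600 = 26.1 mm/hr.
Over 7.8 h: total = 26.1 × 7.8 = 203.58 ≈ 204 mm.

R ≈ 26.1 mm/hr; total ≈ 204 mm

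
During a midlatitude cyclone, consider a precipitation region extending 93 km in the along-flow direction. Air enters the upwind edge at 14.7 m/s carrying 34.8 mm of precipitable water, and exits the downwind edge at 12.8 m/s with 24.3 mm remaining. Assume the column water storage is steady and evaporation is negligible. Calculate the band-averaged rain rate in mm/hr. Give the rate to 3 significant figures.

R ≈ 7.76 mm/hr

Column moisture flux per unit crosswind length is F = V × PW.
Inflow: F_in = 14.7 × 34.8 = 511.56 mm·m/s
Outflow: F_out = 12.8 × 24.3 = 311.04 mm·m/s
Steady-state rate R = (F_in − F_out)/L = (511.56 − 311.04) / 93000 m = 2.156e-03 mm/s.
R = 2.156e-03 × 3600 = 7.76 mm/hr.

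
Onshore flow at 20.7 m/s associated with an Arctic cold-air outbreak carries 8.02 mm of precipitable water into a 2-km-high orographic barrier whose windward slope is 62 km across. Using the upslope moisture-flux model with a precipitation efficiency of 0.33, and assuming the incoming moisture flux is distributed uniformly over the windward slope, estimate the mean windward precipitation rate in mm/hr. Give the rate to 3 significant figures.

Incoming column moisture flux per unit ridge length: F = V × PW = 20.7 × 8.02 = 166.014 mm·m/s.
Spread over the 62 km slope with efficiency ε = 0.33: R = ε·F/W = 0.33 × 166.014 / 62000 m = 8.836e-04 mm/s.
R = 8.836e-04 × 3600 = 3.18 mm/hr.

R ≈ 3.18 mm/hr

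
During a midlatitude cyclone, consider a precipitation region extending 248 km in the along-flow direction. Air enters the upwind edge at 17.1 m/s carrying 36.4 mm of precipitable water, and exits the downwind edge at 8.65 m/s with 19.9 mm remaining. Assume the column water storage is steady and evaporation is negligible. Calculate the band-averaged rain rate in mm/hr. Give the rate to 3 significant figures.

Column moisture flux per unit crosswind length is F = V × PW.
Inflow: F_in = 17.1 × 36.4 = 622.44 mm·m/s
Outflow: F_out = 8.65 × 19.9 = 172.135 mm·m/s
Steady-state rate R = (F_in − F_out)/L = (622.44 − 172.135) / 248000 m = 1.816e-03 mm/s.
R = 1.816e-03 × 3600 = 6.54 mm/hr.

R ≈ 6.54 mm/hr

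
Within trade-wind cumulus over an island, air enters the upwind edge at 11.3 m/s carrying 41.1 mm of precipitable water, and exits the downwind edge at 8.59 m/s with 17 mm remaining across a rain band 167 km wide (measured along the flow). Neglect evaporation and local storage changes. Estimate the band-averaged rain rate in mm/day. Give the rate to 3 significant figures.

Column moisture flux per unit crosswind length is F = V × PW.
Inflow: F_in = 11.3 × 41.1 = 464.43 mm·m/s
Outflow: F_out = 8.59 × 17 = 146.03 mm·m/s
Steady-state rate R = (F_in − F_out)/L = (464.43 − 146.03) / 167000 m = 1.907e-03 mm/s.
R = 1.907e-03 × 3600 × 24 = 165 mm/day.

R ≈ 165 mm/day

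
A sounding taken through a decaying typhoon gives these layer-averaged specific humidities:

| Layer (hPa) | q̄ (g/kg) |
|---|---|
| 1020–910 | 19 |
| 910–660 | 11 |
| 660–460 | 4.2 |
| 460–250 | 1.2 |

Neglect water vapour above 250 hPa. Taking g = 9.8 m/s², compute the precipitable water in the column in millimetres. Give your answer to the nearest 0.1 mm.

PW ≈ 60.5 mm

Precipitable water is the column-integrated vapour mass per unit area: PW = (1/g) Σ q̄ Δp, with q in kg/kg and Δp in Pa (1 kg/m² of water = 1 mm).
Layer 1020–910 hPa: Δp = 110 hPa = 11000 Pa, q̄ = 0.019 kg/kg → 0.019 × 11000 / 9.8 = 21.33 mm
Layer 910–660 hPa: Δp = 250 hPa = 25000 Pa, q̄ = 0.011 kg/kg → 0.011 × 25000 / 9.8 = 28.06 mm
Layer 660–460 hPa: Δp = 200 hPa = 20000 Pa, q̄ = 0.0042 kg/kg → 0.0042 × 20000 / 9.8 = 8.57 mm
Layer 460–250 hPa: Δp = 210 hPa = 21000 Pa, q̄ = 0.0012 kg/kg → 0.0012 × 21000 / 9.8 = 2.57 mm
PW = 21.33 + 28.06 + 8.57 + 2.57 = 60.53 ≈ 60.5 mm.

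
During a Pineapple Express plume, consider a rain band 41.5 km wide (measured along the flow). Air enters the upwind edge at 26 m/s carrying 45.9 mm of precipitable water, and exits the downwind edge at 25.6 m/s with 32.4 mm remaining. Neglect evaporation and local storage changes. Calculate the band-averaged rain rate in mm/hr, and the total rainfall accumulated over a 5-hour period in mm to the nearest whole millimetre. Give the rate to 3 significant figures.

Column moisture flux per unit crosswind length is F = V × PW.
Inflow: F_in = 26 × 45.9 = 1193.4 mm·m/s
Outflow: F_out = 25.6 × 32.4 = 829.44 mm·m/s
Steady-state rate R = (F_in − F_out)/L = (1193.4 − 829.44) / 41500 m = 8.770e-03 mm/s.
R = 8.770e-03 × 3600 = 31.6 mm/hr.
Over 5 h: total = 31.6 × 5 = 158 mm.

R ≈ 31.6 mm/hr; total ≈ 158 mm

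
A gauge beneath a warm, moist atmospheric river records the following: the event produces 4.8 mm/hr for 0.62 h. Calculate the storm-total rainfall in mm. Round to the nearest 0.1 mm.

Total = Σ Rᵢ Δtᵢ = 4.8 × 0.62
      = 2.976 = 3.0 mm.

total ≈ 3.0 mm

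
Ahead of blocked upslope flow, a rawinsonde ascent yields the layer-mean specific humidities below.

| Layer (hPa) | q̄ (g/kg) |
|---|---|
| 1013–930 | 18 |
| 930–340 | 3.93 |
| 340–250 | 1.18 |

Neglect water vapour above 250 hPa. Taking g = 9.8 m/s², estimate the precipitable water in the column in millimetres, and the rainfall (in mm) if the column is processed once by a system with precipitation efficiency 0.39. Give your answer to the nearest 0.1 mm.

PW ≈ 40.0 mm; rainfall ≈ 15.6 mm

Precipitable water is the column-integrated vapour mass per unit area: PW = (1/g) Σ q̄ Δp, with q in kg/kg and Δp in Pa (1 kg/m² of water = 1 mm).
Layer 1013–930 hPa: Δp = 83 hPa = 8300 Pa, q̄ = 0.018 kg/kg → 0.018 × 8300 / 9.8 = 15.24 mm
Layer 930–340 hPa: Δp = 590 hPa = 59000 Pa, q̄ = 0.00393 kg/kg → 0.00393 × 59000 / 9.8 = 23.66 mm
Layer 340–250 hPa: Δp = 90 hPa = 9000 Pa, q̄ = 0.00118 kg/kg → 0.00118 × 9000 / 9.8 = 1.08 mm
PW = 15.24 + 23.66 + 1.08 = 39.98 ≈ 40.0 mm.
Rainfall = ε × PW = 0.39 × 40.0 = 15.6 mm.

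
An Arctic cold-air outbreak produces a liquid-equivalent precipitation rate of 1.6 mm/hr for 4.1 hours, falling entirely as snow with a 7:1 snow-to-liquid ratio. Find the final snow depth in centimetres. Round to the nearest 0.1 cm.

snow depth ≈ 4.6 cm

Liquid-equivalent depth = 1.6 × 4.1 = 6.56 mm.
Snow depth = 6.56 mm × 7 = 45.92 mm = 4.6 cm.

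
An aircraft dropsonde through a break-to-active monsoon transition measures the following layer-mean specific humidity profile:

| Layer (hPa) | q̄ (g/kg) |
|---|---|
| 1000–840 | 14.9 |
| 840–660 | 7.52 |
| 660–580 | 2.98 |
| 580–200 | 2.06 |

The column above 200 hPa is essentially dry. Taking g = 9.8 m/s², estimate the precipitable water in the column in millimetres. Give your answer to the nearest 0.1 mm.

PW ≈ 48.6 mm

Precipitable water is the column-integrated vapour mass per unit area: PW = (1/g) Σ q̄ Δp, with q in kg/kg and Δp in Pa (1 kg/m² of water = 1 mm).
Layer 1000–840 hPa: Δp = 160 hPa = 16000 Pa, q̄ = 0.0149 kg/kg → 0.0149 × 16000 / 9.8 = 24.33 mm
Layer 840–660 hPa: Δp = 180 hPa = 18000 Pa, q̄ = 0.00752 kg/kg → 0.00752 × 18000 / 9.8 = 13.81 mm
Layer 660–580 hPa: Δp = 80 hPa = 8000 Pa, q̄ = 0.00298 kg/kg → 0.00298 × 8000 / 9.8 = 2.43 mm
Layer 580–200 hPa: Δp = 380 hPa = 38000 Pa, q̄ = 0.00206 kg/kg → 0.00206 × 38000 / 9.8 = 7.99 mm
PW = 24.33 + 13.81 + 2.43 + 7.99 = 48.56 ≈ 48.6 mm.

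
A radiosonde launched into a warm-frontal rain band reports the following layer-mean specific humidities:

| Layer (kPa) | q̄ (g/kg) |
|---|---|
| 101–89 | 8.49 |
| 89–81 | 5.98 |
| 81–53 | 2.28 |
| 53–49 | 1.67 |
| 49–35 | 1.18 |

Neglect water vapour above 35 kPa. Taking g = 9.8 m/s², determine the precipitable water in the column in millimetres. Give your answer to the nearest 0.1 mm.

PW ≈ 24.2 mm

Precipitable water is the column-integrated vapour mass per unit area: PW = (1/g) Σ q̄ Δp, with q in kg/kg and Δp in Pa (1 kg/m² of water = 1 mm).
Layer 101–89 kPa: Δp = 120 hPa = 12000 Pa, q̄ = 0.00849 kg/kg → 0.00849 × 12000 / 9.8 = 10.40 mm
Layer 89–81 kPa: Δp = 80 hPa = 8000 Pa, q̄ = 0.00598 kg/kg → 0.00598 × 8000 / 9.8 = 4.88 mm
Layer 81–53 kPa: Δp = 280 hPa = 28000 Pa, q̄ = 0.00228 kg/kg → 0.00228 × 28000 / 9.8 = 6.51 mm
Layer 53–49 kPa: Δp = 40 hPa = 4000 Pa, q̄ = 0.00167 kg/kg → 0.00167 × 4000 / 9.8 = 0.68 mm
Layer 49–35 kPa: Δp = 140 hPa = 14000 Pa, q̄ = 0.00118 kg/kg → 0.00118 × 14000 / 9.8 = 1.69 mm
PW = 10.40 + 4.88 + 6.51 + 0.68 + 1.69 = 24.16 ≈ 24.2 mm.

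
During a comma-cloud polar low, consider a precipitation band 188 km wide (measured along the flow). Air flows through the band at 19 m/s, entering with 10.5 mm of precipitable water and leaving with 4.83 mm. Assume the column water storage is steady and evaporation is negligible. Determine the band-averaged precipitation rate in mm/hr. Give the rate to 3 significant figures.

Column moisture flux per unit crosswind length is F = V × PW.
Inflow: F_in = 19 × 10.5 = 199.5 mm·m/s
Outflow: F_out = 19 × 4.83 = 91.77 mm·m/s
Steady-state rate R = (F_in − F_out)/L = (199.5 − 91.77) / 188000 m = 5.730e-04 mm/s.
R = 5.730e-04 × 3600 = 2.06 mm/hr.

R ≈ 2.06 mm/hr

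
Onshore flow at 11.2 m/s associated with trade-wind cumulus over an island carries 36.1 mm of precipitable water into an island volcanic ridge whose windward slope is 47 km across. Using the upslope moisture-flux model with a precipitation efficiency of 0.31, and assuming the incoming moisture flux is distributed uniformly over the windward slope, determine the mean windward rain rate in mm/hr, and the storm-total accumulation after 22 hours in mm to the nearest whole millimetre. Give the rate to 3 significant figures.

Incoming column moisture flux per unit ridge length: F = V × PW = 11.2 × 36.1 = 404.32 mm·m/s.
Spread over the 47 km slope with efficiency ε = 0.31: R = ε·F/W = 0.31 × 404.32 / 47000 m = 2.667e-03 mm/s.
R = 2.667e-03 × 3600 = 9.60 mm/hr.
Over 22 h: total = 9.60 × 22 = 211.2 ≈ 211 mm.

R ≈ 9.60 mm/hr; total ≈ 211 mm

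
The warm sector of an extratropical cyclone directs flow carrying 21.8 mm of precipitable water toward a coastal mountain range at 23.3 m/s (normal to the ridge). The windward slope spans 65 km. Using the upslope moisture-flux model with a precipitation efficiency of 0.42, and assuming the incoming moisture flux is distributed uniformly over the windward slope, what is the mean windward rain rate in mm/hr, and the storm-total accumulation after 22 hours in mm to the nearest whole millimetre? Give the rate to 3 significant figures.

R ≈ 11.8 mm/hr; total ≈ 260 mm

Incoming column moisture flux per unit ridge length: F = V × PW = 23.3 × 21.8 = 507.94 mm·m/s.
Spread over the 65 km slope with efficiency ε = 0.42: R = ε·F/W = 0.42 × 507.94 / 65000 m = 3.282e-03 mm/s.
R = 3.282e-03 × 3600 = 11.8 mm/hr.
Over 22 h: total = 11.8 × 22 = 259.6 ≈ 260 mm.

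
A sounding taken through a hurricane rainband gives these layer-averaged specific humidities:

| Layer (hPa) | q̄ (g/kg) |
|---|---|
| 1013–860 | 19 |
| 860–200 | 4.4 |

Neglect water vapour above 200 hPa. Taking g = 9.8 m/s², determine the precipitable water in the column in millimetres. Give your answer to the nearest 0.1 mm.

PW ≈ 59.3 mm

Precipitable water is the column-integrated vapour mass per unit area: PW = (1/g) Σ q̄ Δp, with q in kg/kg and Δp in Pa (1 kg/m² of water = 1 mm).
Layer 1013–860 hPa: Δp = 153 hPa = 15300 Pa, q̄ = 0.019 kg/kg → 0.019 × 15300 / 9.8 = 29.66 mm
Layer 860–200 hPa: Δp = 660 hPa = 66000 Pa, q̄ = 0.0044 kg/kg → 0.0044 × 66000 / 9.8 = 29.63 mm
PW = 29.66 + 29.63 = 59.29 ≈ 59.3 mm.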